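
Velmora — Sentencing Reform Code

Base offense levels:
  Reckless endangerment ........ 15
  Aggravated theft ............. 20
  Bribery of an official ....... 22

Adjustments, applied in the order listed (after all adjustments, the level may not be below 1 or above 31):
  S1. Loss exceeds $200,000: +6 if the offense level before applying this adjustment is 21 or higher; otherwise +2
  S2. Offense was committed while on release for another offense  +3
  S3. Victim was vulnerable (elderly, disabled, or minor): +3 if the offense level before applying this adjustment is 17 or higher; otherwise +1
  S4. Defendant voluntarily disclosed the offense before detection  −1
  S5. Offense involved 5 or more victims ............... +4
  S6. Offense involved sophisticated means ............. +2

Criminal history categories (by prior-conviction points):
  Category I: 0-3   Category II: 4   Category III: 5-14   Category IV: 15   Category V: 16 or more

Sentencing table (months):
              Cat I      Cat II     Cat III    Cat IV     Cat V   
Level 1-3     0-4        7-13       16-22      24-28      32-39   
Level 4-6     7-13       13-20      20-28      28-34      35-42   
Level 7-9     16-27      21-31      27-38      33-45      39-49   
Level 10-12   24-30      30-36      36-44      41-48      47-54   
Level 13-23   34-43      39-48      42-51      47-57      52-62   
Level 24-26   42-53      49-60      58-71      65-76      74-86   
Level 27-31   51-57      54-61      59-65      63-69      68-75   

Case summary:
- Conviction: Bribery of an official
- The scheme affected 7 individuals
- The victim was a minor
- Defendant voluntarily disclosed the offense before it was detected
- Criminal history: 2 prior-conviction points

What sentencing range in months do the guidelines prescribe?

51-57 months

Base offense level for bribery of an official: 22.
S3 applies (level before this adjustment is 22 ≥ 17, so +3): 22 + 3 = 25.
S4 applies: 25 − 1 = 24.
S5 applies: 24 + 4 = 28.
Final offense level: 28.
Criminal history: 2 prior points → Category I (0-3).
Level 28 falls in the 27-31 band.
Grid: Level 27-31 × Category I = 51-57 months.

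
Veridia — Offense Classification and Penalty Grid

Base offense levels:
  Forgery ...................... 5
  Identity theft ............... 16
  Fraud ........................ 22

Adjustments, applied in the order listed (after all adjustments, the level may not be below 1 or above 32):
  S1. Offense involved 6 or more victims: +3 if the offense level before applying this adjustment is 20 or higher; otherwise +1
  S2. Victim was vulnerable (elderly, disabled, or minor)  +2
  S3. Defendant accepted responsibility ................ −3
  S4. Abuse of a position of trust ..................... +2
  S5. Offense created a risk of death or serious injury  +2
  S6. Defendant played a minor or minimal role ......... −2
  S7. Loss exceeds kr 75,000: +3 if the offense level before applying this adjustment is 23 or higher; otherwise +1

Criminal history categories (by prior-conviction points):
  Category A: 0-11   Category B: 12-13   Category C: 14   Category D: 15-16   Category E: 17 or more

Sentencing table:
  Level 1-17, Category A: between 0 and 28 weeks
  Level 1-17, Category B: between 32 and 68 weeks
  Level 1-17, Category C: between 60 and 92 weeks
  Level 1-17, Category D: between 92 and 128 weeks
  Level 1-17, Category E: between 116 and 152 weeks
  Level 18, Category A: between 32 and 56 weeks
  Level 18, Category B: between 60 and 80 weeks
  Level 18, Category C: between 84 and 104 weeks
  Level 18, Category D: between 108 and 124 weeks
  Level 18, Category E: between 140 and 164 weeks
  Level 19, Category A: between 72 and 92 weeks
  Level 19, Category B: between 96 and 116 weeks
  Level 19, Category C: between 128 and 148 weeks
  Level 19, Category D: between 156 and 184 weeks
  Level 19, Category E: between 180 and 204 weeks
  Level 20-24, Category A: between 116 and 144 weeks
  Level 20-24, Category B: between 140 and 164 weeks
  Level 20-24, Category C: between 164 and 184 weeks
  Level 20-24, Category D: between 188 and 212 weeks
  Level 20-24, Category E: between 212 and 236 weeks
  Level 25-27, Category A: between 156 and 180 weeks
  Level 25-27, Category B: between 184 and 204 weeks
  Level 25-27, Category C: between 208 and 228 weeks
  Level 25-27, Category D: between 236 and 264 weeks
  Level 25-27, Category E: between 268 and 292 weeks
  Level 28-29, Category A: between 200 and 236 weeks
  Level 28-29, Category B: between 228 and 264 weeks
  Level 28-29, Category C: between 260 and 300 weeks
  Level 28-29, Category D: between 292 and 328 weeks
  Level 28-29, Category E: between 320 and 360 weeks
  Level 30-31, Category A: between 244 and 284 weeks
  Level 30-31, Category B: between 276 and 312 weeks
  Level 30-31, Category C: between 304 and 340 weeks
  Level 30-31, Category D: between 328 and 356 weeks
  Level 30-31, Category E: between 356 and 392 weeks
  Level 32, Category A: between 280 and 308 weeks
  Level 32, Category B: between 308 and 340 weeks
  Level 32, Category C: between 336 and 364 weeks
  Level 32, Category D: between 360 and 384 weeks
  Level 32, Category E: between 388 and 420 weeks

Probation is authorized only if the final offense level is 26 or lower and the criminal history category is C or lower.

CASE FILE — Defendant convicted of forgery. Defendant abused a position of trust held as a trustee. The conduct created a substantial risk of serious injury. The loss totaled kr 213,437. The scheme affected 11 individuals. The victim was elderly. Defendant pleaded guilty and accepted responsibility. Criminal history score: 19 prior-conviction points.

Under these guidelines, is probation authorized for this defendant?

Base offense level for forgery: 5.
S1 applies (level before this adjustment is 5 < 20, so +1): 5 + 1 = 6.
S2 applies: 6 + 2 = 8.
S3 applies: 8 − 3 = 5.
S4 applies: 5 + 2 = 7.
S5 applies: 7 + 2 = 9.
S7 applies (level before this adjustment is 9 < 23, so +1): 9 + 1 = 10.
Final offense level: 10.
Criminal history: 19 prior points → Category E (17+).
Level 10 falls in the 1-17 band.
Grid: Level 1-17 × Category E = 116-152 weeks.
Probation check: level 10 ≤ 26 and category E > C → not eligible.

No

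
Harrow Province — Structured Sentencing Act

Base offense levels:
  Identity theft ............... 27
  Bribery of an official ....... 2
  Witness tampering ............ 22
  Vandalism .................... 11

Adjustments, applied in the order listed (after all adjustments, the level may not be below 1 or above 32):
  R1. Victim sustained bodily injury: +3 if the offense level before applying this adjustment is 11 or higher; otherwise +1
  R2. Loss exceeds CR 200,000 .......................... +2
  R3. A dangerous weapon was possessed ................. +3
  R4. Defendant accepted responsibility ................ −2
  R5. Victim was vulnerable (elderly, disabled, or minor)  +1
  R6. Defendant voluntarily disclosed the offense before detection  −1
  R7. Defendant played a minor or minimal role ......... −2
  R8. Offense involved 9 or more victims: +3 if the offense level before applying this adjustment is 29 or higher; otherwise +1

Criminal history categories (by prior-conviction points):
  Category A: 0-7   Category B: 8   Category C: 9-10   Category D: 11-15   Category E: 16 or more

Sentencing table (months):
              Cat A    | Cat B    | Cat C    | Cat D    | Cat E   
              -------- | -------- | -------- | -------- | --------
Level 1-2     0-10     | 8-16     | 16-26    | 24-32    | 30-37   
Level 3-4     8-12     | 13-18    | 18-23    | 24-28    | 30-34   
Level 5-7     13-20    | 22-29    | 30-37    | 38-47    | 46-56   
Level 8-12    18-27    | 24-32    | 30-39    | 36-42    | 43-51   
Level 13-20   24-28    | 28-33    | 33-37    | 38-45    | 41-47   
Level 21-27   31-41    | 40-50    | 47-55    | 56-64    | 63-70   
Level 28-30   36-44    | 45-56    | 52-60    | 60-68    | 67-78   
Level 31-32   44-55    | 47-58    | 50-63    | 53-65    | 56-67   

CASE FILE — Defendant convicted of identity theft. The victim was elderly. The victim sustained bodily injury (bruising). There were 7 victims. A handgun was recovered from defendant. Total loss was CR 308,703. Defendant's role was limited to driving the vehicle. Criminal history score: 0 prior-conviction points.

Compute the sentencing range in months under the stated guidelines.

44-55 months

Base offense level for identity theft: 27.
R1 applies (level before this adjustment is 27 ≥ 11, so +3): 27 + 3 = 30.
R2 applies: 30 + 2 = 32.
R3 applies: 32 + 3 = 35.
R4 does not apply.
R5 applies: 35 + 1 = 36.
R7 applies: 36 − 2 = 34.
R8 does not apply.
Level 34 exceeds the maximum of 32; capped at 32.
Final offense level: 32.
Criminal history: 0 prior points → Category A (0-7).
Level 32 falls in the 31-32 band.
Grid: Level 31-32 × Category A = 44-55 months.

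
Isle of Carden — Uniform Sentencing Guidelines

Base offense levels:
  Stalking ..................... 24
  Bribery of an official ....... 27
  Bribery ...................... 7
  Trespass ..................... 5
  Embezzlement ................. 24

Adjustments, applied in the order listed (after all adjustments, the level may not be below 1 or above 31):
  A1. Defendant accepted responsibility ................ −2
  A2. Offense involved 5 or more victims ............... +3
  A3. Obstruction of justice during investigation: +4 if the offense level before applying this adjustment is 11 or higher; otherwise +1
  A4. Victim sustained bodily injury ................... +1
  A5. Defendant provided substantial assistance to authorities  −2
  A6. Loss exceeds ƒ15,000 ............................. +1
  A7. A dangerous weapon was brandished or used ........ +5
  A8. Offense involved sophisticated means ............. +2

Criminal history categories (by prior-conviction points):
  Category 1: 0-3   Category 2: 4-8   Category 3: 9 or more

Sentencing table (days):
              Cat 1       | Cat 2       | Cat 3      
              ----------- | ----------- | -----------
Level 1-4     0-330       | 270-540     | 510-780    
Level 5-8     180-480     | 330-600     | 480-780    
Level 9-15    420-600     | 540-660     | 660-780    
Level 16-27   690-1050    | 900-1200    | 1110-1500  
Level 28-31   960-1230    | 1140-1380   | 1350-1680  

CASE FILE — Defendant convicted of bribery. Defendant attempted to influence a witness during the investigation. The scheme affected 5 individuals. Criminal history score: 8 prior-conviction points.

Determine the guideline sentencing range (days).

540-660 days

Base offense level for bribery: 7.
A2 applies: 7 + 3 = 10.
A3 applies (level before this adjustment is 10 < 11, so +1): 10 + 1 = 11.
A4 does not apply.
A7 does not apply.
A8 does not apply.
Final offense level: 11.
Criminal history: 8 prior points → Category 2 (4-8).
Level 11 falls in the 9-15 band.
Grid: Level 9-15 × Category 2 = 540-660 days.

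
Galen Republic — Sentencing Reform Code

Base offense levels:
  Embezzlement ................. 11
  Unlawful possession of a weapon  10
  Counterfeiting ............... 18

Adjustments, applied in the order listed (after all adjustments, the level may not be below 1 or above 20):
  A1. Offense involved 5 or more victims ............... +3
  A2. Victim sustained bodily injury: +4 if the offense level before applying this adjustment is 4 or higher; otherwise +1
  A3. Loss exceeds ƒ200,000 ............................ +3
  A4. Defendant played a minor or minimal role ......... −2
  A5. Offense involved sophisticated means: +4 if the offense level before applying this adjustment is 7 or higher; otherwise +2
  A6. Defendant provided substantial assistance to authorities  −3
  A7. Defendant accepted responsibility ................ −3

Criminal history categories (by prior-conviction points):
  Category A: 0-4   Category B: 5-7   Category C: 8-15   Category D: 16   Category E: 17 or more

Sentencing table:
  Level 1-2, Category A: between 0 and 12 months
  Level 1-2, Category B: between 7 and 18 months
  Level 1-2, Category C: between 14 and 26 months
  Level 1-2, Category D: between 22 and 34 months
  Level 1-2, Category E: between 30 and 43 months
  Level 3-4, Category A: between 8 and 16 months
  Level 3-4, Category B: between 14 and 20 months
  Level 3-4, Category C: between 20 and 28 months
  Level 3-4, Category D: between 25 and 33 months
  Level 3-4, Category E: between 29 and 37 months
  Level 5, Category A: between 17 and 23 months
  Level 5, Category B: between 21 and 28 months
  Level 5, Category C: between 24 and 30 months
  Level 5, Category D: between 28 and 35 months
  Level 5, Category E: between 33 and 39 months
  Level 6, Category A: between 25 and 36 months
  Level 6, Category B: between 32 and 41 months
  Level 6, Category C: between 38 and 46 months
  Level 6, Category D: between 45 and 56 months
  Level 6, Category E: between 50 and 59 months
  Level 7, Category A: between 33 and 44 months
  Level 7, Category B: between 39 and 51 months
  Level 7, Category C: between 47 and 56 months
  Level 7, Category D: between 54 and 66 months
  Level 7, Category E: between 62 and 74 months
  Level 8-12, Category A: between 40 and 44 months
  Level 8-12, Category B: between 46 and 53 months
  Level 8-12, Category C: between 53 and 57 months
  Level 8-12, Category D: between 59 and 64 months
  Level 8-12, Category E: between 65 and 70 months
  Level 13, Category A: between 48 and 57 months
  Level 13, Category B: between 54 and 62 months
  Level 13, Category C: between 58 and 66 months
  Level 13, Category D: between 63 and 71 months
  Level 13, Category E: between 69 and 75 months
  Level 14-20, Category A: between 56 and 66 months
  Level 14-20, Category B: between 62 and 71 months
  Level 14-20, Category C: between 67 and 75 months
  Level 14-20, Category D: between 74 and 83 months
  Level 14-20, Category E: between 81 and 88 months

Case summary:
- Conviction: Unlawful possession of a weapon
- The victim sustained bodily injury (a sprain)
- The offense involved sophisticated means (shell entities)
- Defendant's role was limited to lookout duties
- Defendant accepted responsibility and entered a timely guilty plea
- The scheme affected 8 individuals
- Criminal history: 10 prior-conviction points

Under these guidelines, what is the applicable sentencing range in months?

67-75 months

Base offense level for unlawful possession of a weapon: 10.
A1 applies: 10 + 3 = 13.
A2 applies (level before this adjustment is 13 ≥ 4, so +4): 13 + 4 = 17.
A3 does not apply.
A4 applies: 17 − 2 = 15.
A5 applies (level before this adjustment is 15 ≥ 7, so +4): 15 + 4 = 19.
A6 does not apply.
A7 applies: 19 − 3 = 16.
Final offense level: 16.
Criminal history: 10 prior points → Category C (8-15).
Level 16 falls in the 14-20 band.
Grid: Level 14-20 × Category C = 67-75 months.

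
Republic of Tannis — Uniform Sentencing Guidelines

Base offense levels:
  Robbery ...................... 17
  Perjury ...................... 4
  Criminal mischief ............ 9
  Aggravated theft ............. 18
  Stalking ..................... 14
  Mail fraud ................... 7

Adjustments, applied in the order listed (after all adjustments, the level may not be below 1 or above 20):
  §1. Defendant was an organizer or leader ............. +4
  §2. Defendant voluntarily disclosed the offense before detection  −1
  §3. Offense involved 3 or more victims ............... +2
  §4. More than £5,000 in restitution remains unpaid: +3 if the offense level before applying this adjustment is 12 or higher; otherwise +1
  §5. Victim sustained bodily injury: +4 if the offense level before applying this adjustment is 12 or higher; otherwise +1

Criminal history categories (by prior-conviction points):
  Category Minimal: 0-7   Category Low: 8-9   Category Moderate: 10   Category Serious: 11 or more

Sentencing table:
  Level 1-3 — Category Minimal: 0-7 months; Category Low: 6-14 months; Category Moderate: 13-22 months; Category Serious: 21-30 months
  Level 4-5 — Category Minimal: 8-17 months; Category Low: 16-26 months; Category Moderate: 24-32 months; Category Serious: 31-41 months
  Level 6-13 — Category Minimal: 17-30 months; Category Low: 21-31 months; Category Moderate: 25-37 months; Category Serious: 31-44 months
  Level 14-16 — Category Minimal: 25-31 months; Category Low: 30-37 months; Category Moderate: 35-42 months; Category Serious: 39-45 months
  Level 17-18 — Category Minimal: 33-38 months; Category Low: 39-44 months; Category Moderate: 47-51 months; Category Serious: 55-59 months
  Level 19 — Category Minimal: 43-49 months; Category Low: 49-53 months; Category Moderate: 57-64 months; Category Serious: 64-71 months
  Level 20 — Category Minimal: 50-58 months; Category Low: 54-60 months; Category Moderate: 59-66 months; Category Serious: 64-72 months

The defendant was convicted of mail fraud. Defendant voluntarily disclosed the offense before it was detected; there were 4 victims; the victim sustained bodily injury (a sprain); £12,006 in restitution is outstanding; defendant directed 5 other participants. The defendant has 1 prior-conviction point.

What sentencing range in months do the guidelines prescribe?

Base offense level for mail fraud: 7.
§1 applies: 7 + 4 = 11.
§2 applies: 11 − 1 = 10.
§3 applies: 10 + 2 = 12.
§4 applies (level before this adjustment is 12 ≥ 12, so +3): 12 + 3 = 15.
§5 applies (level before this adjustment is 15 ≥ 12, so +4): 15 + 4 = 19.
Final offense level: 19.
Criminal history: 1 prior point → Category Minimal (0-7).
Level 19 falls in the 19 band.
Grid: Level 19 × Category Minimal = 43-49 months.

43-49 months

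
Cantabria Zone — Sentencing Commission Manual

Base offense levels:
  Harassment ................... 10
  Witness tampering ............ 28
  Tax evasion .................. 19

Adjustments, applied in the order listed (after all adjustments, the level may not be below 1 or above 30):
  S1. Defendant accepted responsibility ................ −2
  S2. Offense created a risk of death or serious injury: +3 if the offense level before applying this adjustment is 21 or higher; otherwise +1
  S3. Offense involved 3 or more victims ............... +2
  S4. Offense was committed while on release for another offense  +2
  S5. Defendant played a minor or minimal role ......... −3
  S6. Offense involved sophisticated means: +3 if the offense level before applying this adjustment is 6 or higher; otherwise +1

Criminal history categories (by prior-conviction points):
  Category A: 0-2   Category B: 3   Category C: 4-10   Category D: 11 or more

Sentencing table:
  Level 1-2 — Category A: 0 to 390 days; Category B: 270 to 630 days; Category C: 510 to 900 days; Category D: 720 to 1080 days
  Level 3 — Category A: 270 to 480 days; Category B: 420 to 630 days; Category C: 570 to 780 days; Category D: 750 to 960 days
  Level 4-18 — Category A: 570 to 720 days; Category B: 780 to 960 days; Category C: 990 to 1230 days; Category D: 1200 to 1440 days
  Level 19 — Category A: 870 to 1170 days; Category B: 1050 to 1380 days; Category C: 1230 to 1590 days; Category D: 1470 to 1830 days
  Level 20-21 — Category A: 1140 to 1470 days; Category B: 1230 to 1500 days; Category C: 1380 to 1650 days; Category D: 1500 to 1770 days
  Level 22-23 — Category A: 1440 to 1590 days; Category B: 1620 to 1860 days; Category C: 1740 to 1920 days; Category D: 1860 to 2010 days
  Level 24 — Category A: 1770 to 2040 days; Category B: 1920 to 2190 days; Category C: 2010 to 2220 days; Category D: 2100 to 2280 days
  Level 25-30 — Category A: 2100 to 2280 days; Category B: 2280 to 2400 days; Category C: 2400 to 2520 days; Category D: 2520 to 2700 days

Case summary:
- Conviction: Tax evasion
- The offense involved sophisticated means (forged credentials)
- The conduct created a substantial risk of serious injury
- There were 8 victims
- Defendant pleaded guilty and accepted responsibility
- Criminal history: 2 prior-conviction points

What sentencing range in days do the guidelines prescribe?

Base offense level for tax evasion: 19.
S1 applies: 19 − 2 = 17.
S2 applies (level before this adjustment is 17 < 21, so +1): 17 + 1 = 18.
S3 applies: 18 + 2 = 20.
S4 does not apply.
S5 does not apply.
S6 applies (level before this adjustment is 20 ≥ 6, so +3): 20 + 3 = 23.
Final offense level: 23.
Criminal history: 2 prior points → Category A (0-2).
Level 23 falls in the 22-23 band.
Grid: Level 22-23 × Category A = 1440-1590 days.

1440-1590 days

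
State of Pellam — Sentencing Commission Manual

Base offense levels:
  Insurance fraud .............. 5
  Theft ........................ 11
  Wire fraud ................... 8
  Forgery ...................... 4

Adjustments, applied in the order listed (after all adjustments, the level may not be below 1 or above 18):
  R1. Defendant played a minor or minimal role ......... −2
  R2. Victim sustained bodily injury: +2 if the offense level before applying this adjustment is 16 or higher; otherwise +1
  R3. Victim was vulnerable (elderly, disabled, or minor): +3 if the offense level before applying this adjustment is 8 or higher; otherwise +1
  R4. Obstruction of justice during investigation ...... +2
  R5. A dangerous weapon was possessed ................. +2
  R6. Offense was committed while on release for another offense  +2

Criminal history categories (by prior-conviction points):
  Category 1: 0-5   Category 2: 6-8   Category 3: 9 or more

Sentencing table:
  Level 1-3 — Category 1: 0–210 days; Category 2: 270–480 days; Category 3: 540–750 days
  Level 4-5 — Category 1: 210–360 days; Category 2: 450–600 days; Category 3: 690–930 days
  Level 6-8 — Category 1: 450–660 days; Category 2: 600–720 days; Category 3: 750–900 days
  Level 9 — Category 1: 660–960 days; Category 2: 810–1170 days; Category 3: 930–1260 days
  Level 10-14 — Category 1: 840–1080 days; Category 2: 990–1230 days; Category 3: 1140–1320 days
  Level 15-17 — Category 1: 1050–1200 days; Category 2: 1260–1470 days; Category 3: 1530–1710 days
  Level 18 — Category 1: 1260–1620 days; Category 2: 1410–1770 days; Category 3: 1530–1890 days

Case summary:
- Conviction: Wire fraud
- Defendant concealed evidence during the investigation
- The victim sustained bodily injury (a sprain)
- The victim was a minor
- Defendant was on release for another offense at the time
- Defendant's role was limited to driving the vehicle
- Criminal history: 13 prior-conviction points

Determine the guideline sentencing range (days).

1140-1320 days

Base offense level for wire fraud: 8.
R1 applies: 8 − 2 = 6.
R2 applies (level before this adjustment is 6 < 16, so +1): 6 + 1 = 7.
R3 applies (level before this adjustment is 7 < 8, so +1): 7 + 1 = 8.
R4 applies: 8 + 2 = 10.
R5 does not apply.
R6 applies: 10 + 2 = 12.
Final offense level: 12.
Criminal history: 13 prior points → Category 3 (9+).
Level 12 falls in the 10-14 band.
Grid: Level 10-14 × Category 3 = 1140-1320 days.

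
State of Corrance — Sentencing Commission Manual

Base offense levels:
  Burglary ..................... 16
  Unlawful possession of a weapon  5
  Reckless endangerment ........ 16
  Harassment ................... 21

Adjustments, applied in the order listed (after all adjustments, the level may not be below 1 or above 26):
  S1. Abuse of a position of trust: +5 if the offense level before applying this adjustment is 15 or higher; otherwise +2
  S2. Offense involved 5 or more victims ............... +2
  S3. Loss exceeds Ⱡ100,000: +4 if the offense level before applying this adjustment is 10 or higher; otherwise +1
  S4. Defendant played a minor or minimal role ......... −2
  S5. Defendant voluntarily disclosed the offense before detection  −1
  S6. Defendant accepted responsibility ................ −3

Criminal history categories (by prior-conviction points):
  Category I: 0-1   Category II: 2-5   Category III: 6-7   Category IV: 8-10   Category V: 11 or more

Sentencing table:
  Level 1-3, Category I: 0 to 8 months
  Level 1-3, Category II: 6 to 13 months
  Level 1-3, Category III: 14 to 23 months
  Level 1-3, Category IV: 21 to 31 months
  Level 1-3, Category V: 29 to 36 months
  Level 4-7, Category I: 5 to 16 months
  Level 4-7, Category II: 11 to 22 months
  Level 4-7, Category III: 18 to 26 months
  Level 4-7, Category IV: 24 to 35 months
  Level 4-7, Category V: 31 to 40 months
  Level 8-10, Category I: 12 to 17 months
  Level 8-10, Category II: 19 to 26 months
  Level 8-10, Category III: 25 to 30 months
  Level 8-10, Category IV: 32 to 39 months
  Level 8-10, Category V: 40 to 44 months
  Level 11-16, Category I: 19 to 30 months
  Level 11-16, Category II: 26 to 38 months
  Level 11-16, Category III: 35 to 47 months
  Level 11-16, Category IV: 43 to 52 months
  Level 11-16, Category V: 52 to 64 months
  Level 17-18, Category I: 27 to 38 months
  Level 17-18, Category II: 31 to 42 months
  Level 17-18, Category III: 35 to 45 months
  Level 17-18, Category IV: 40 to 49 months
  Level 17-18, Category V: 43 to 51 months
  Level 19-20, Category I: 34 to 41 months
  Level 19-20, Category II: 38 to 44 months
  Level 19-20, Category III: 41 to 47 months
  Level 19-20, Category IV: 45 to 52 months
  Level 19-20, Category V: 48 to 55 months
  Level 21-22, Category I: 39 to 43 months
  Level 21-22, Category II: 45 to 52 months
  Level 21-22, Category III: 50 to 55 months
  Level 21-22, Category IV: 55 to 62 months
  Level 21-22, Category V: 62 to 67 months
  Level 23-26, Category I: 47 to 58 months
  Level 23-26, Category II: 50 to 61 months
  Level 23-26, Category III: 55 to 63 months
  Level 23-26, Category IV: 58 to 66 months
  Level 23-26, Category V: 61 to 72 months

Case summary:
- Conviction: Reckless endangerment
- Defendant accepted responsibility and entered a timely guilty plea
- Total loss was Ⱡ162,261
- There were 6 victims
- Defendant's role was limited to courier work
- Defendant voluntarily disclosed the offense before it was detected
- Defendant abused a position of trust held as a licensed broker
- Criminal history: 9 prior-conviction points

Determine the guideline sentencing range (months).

Base offense level for reckless endangerment: 16.
S1 applies (level before this adjustment is 16 ≥ 15, so +5): 16 + 5 = 21.
S2 applies: 21 + 2 = 23.
S3 applies (level before this adjustment is 23 ≥ 10, so +4): 23 + 4 = 27.
S4 applies: 27 − 2 = 25.
S5 applies: 25 − 1 = 24.
S6 applies: 24 − 3 = 21.
Final offense level: 21.
Criminal history: 9 prior points → Category IV (8-10).
Level 21 falls in the 21-22 band.
Grid: Level 21-22 × Category IV = 55-62 months.

55-62 months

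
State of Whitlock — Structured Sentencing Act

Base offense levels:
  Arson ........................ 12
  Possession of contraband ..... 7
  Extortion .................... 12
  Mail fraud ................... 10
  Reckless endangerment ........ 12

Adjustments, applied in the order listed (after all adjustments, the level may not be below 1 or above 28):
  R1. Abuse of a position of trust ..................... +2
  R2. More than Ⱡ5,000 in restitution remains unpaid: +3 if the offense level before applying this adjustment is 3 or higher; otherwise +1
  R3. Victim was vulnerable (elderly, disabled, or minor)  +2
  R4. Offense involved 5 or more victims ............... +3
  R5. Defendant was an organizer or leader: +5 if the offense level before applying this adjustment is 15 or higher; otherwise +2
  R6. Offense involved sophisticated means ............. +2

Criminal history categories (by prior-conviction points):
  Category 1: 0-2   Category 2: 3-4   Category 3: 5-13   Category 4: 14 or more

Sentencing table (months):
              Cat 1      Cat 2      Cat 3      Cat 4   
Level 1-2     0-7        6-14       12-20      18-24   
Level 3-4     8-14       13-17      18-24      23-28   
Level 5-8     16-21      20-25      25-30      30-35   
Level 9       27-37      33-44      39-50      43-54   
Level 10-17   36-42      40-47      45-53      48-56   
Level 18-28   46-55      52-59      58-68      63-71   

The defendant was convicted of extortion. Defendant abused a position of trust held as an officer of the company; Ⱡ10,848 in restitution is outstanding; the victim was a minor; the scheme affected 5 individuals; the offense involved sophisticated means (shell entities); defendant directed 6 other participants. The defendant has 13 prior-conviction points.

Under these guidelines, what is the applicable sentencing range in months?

58-68 months

Base offense level for extortion: 12.
R1 applies: 12 + 2 = 14.
R2 applies (level before this adjustment is 14 ≥ 3, so +3): 14 + 3 = 17.
R3 applies: 17 + 2 = 19.
R4 applies: 19 + 3 = 22.
R5 applies (level before this adjustment is 22 ≥ 15, so +5): 22 + 5 = 27.
R6 applies: 27 + 2 = 29.
Level 29 exceeds the maximum of 28; capped at 28.
Final offense level: 28.
Criminal history: 13 prior points → Category 3 (5-13).
Level 28 falls in the 18-28 band.
Grid: Level 18-28 × Category 3 = 58-68 months.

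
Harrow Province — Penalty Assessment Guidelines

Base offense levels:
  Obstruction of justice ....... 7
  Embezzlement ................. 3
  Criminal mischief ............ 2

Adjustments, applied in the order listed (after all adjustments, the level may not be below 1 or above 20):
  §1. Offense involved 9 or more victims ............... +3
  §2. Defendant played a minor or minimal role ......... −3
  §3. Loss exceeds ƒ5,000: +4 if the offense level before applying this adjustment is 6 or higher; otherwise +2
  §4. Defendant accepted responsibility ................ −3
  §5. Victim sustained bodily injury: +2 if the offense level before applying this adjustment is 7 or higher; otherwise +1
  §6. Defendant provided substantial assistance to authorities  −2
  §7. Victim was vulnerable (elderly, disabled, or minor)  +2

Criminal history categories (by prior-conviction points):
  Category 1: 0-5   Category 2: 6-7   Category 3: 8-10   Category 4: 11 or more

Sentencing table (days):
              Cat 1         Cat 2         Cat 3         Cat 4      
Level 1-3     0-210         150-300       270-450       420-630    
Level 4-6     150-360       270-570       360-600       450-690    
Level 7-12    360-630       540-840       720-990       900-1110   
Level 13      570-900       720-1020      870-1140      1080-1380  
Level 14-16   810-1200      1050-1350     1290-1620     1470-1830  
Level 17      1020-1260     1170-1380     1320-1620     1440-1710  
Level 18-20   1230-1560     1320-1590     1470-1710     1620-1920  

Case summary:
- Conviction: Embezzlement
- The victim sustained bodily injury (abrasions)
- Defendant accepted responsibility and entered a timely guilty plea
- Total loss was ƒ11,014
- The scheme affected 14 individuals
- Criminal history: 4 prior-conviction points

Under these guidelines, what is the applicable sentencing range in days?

360-630 days

Base offense level for embezzlement: 3.
§1 applies: 3 + 3 = 6.
§2 does not apply.
§3 applies (level before this adjustment is 6 ≥ 6, so +4): 6 + 4 = 10.
§4 applies: 10 − 3 = 7.
§5 applies (level before this adjustment is 7 ≥ 7, so +2): 7 + 2 = 9.
§7 does not apply.
Final offense level: 9.
Criminal history: 4 prior points → Category 1 (0-5).
Level 9 falls in the 7-12 band.
Grid: Level 7-12 × Category 1 = 360-630 days.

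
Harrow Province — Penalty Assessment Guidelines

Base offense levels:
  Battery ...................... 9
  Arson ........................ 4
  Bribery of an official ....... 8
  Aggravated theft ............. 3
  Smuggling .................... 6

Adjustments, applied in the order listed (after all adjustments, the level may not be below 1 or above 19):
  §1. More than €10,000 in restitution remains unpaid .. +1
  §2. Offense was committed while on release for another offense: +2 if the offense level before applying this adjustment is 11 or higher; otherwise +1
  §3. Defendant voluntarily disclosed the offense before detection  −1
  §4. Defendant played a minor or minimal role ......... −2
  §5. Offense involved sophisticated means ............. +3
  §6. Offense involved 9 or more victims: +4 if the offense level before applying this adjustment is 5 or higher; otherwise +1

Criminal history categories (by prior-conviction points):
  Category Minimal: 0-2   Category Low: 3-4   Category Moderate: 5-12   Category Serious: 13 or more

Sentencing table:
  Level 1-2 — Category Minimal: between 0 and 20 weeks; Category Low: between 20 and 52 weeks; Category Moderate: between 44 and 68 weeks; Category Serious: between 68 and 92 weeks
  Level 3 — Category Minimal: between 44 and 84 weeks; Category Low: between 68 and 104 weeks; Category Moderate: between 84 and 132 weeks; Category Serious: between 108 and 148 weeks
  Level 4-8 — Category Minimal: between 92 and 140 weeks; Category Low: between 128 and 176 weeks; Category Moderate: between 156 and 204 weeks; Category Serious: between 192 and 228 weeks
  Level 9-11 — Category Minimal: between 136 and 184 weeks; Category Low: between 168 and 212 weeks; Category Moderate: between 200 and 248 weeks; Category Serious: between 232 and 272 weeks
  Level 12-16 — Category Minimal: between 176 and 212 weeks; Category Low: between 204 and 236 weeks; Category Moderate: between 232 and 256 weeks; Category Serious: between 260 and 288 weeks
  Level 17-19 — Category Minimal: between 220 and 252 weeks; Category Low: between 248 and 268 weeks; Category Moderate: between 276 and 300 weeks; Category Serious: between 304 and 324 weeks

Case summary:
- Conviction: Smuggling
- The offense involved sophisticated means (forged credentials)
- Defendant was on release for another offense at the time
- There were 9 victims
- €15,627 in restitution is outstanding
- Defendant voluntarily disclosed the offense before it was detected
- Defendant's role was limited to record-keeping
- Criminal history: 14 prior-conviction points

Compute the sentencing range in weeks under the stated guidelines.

260-288 weeks

Base offense level for smuggling: 6.
§1 applies: 6 + 1 = 7.
§2 applies (level before this adjustment is 7 < 11, so +1): 7 + 1 = 8.
§3 applies: 8 − 1 = 7.
§4 applies: 7 − 2 = 5.
§5 applies: 5 + 3 = 8.
§6 applies (level before this adjustment is 8 ≥ 5, so +4): 8 + 4 = 12.
Final offense level: 12.
Criminal history: 14 prior points → Category Serious (13+).
Level 12 falls in the 12-16 band.
Grid: Level 12-16 × Category Serious = 260-288 weeks.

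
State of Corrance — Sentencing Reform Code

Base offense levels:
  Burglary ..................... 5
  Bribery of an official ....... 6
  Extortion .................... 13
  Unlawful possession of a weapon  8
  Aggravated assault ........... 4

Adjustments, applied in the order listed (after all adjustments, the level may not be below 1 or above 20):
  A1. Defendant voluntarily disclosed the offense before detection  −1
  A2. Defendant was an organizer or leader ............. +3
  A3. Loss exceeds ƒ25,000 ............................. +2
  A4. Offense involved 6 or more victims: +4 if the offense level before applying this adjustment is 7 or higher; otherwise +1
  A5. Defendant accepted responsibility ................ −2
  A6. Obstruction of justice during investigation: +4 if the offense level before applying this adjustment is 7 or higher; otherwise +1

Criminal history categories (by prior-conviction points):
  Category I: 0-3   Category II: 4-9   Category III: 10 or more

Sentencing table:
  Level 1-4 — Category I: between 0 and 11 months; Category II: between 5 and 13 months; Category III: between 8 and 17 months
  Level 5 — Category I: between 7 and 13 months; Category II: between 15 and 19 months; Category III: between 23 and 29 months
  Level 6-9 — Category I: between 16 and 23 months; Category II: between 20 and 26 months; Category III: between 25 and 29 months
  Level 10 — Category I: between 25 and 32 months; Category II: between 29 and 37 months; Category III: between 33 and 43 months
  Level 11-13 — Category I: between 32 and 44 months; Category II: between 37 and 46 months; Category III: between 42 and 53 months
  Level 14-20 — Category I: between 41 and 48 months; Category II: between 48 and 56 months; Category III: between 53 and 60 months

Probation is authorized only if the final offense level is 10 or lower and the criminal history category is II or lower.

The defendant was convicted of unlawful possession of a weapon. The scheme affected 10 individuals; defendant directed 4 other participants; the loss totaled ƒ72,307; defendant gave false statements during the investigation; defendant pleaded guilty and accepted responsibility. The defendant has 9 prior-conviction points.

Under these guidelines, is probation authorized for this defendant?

No

Base offense level for unlawful possession of a weapon: 8.
A1 does not apply.
A2 applies: 8 + 3 = 11.
A3 applies: 11 + 2 = 13.
A4 applies (level before this adjustment is 13 ≥ 7, so +4): 13 + 4 = 17.
A5 applies: 17 − 2 = 15.
A6 applies (level before this adjustment is 15 ≥ 7, so +4): 15 + 4 = 19.
Final offense level: 19.
Criminal history: 9 prior points → Category II (4-9).
Level 19 falls in the 14-20 band.
Grid: Level 14-20 × Category II = 48-56 months.
Probation check: level 19 > 10 and category II ≤ II → not eligible.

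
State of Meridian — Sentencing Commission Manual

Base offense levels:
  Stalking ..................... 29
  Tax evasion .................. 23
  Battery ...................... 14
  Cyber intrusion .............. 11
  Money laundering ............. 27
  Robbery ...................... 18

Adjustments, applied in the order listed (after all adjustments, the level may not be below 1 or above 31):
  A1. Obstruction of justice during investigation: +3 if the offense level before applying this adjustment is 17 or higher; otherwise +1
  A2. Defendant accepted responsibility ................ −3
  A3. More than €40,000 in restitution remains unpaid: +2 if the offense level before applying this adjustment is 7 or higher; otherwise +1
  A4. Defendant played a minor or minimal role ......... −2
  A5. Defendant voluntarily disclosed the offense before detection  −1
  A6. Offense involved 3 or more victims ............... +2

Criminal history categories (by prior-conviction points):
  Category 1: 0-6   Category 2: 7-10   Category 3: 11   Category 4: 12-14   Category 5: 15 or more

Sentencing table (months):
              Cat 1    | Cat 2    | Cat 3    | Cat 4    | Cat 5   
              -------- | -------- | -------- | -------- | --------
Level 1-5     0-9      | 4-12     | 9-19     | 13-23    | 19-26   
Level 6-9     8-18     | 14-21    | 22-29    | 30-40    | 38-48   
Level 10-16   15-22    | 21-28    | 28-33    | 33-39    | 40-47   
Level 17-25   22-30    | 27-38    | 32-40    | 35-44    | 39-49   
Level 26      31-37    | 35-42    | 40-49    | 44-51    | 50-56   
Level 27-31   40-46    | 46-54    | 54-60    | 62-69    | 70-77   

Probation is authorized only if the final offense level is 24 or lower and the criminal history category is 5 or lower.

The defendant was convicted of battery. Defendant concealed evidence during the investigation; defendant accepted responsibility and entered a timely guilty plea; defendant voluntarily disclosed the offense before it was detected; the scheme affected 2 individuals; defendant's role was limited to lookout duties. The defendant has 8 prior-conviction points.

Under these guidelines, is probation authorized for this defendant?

Base offense level for battery: 14.
A1 applies (level before this adjustment is 14 < 17, so +1): 14 + 1 = 15.
A2 applies: 15 − 3 = 12.
A4 applies: 12 − 2 = 10.
A5 applies: 10 − 1 = 9.
Final offense level: 9.
Criminal history: 8 prior points → Category 2 (7-10).
Level 9 falls in the 6-9 band.
Grid: Level 6-9 × Category 2 = 14-21 months.
Probation check: level 9 ≤ 24 and category 2 ≤ 5 → eligible.

Yes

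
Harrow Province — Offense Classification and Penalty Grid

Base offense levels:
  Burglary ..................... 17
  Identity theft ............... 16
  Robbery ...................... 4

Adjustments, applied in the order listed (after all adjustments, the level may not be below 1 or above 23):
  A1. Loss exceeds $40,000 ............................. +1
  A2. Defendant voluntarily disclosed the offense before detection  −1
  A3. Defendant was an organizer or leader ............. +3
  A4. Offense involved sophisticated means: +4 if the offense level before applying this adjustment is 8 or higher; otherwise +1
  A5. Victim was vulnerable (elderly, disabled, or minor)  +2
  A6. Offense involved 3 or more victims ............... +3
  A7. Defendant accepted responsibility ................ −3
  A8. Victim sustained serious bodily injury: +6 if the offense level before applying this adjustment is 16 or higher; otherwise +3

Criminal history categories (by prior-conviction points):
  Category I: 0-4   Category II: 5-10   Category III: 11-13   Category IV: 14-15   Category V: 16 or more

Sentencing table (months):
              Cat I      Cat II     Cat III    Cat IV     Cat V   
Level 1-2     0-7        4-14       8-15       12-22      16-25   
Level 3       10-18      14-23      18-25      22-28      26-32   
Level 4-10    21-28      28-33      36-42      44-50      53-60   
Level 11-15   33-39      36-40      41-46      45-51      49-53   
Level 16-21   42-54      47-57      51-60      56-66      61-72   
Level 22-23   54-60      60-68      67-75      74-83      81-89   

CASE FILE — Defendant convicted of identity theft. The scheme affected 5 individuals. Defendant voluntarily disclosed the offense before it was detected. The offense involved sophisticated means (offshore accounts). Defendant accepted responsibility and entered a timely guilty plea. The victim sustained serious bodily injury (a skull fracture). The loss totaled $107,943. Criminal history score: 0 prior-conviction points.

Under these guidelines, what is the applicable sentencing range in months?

54-60 months

Base offense level for identity theft: 16.
A1 applies: 16 + 1 = 17.
A2 applies: 17 − 1 = 16.
A4 applies (level before this adjustment is 16 ≥ 8, so +4): 16 + 4 = 20.
A5 does not apply.
A6 applies: 20 + 3 = 23.
A7 applies: 23 − 3 = 20.
A8 applies (level before this adjustment is 20 ≥ 16, so +6): 20 + 6 = 26.
Level 26 exceeds the maximum of 23; capped at 23.
Final offense level: 23.
Criminal history: 0 prior points → Category I (0-4).
Level 23 falls in the 22-23 band.
Grid: Level 22-23 × Category I = 54-60 months.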